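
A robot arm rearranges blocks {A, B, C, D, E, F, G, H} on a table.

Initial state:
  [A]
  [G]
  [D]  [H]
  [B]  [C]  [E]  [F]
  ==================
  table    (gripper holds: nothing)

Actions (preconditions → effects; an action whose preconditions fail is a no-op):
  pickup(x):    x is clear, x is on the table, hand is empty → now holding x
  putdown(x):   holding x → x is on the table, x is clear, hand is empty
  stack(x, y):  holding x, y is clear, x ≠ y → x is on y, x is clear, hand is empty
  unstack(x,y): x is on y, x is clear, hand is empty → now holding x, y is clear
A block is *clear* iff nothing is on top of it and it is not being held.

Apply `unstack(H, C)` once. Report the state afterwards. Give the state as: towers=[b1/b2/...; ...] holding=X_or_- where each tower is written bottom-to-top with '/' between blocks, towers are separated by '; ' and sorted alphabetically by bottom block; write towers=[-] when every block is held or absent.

towers=[B/D/G/A; C; E; F] holding=H

before: towers=[B/D/G/A; C/H; E; F] holding=-
pre[unstack(H, C)]: on(H,C) ok, clear(H) ok, handempty ok
all met → apply unstack(H, C)
after:  towers=[B/D/G/A; C; E; F] holding=H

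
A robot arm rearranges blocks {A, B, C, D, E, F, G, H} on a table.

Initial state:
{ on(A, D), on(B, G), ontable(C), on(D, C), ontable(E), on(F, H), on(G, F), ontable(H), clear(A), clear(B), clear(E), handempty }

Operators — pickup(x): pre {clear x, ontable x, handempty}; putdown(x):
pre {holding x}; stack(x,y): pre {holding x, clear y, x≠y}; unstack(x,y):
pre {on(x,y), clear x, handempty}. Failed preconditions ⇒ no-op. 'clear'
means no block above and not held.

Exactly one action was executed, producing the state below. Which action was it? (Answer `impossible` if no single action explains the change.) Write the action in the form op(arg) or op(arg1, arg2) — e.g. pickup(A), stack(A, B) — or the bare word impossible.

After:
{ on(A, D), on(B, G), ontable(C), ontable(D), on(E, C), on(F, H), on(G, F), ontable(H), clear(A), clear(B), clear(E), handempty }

impossible

target: towers=[C/E; D/A; H/F/G/B] holding=-
     unstack(A, D) → towers=[C/D; E; H/F/G/B] holding=A
         pickup(E) → towers=[C/D/A; H/F/G/B] holding=E
     unstack(B, G) → towers=[C/D/A; E; H/F/G] holding=B
none of the 3 applicable actions match → impossible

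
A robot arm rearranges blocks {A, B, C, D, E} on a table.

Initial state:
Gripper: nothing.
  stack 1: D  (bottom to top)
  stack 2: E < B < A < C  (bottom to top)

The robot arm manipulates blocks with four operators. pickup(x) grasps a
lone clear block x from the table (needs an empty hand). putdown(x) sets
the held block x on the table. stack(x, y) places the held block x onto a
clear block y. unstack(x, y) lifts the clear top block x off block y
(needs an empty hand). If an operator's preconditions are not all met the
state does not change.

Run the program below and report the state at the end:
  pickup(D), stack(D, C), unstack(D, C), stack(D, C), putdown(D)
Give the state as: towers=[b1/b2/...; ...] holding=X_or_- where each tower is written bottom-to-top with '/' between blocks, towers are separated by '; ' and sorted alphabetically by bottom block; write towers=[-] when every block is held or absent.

step 1 (pickup(D)): towers=[E/B/A/C] holding=D
step 2 (stack(D, C)): towers=[E/B/A/C/D] holding=-
step 3 (unstack(D, C)): towers=[E/B/A/C] holding=D
step 4 (stack(D, C)): towers=[E/B/A/C/D] holding=-
step 5 (putdown(D)) [no-op]: towers=[E/B/A/C/D] holding=-

towers=[E/B/A/C/D] holding=-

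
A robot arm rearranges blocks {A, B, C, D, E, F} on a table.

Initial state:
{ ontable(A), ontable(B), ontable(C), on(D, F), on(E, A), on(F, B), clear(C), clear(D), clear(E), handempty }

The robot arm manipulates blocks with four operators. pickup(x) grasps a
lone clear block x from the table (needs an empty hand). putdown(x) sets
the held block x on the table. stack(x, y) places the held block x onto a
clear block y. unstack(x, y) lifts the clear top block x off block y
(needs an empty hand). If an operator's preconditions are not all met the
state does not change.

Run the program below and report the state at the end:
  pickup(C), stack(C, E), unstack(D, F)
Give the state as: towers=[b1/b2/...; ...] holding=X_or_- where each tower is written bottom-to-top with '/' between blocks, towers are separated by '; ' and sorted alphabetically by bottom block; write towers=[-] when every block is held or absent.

step 1 (pickup(C)): towers=[A/E; B/F/D] holding=C
step 2 (stack(C, E)): towers=[A/E/C; B/F/D] holding=-
step 3 (unstack(D, F)): towers=[A/E/C; B/F] holding=D

towers=[A/E/C; B/F] holding=D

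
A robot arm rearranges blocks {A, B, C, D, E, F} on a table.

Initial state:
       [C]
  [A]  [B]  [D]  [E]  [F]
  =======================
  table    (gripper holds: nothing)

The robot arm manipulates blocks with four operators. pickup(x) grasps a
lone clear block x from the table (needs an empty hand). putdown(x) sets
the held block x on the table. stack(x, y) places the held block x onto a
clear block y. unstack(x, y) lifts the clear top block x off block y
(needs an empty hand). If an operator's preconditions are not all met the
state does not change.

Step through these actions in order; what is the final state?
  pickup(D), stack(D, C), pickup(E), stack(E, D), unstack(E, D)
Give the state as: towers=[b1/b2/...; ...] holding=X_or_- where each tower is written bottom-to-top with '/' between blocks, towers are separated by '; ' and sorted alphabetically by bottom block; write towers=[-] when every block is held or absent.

step 1 (pickup(D)): towers=[A; B/C; E; F] holding=D
step 2 (stack(D, C)): towers=[A; B/C/D; E; F] holding=-
step 3 (pickup(E)): towers=[A; B/C/D; F] holding=E
step 4 (stack(E, D)): towers=[A; B/C/D/E; F] holding=-
step 5 (unstack(E, D)): towers=[A; B/C/D; F] holding=E

towers=[A; B/C/D; F] holding=E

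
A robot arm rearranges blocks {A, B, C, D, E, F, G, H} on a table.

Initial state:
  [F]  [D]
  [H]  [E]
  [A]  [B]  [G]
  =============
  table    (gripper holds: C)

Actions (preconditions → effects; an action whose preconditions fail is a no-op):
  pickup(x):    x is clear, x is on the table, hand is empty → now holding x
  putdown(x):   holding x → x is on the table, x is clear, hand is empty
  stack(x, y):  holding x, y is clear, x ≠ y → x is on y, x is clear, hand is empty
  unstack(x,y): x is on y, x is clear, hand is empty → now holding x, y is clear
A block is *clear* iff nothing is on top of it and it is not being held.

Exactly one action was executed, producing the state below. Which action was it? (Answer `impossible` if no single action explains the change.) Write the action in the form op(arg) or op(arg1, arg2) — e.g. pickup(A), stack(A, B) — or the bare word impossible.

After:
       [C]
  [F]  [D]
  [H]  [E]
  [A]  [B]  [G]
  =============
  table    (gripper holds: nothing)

stack(C, D)

target: towers=[A/H/F; B/E/D/C; G] holding=-
        putdown(C) → towers=[A/H/F; B/E/D; C; G] holding=-
       stack(C, G) → towers=[A/H/F; B/E/D; G/C] holding=-
       stack(C, F) → towers=[A/H/F/C; B/E/D; G] holding=-
       stack(C, D) → towers=[A/H/F; B/E/D/C; G] holding=-  ← match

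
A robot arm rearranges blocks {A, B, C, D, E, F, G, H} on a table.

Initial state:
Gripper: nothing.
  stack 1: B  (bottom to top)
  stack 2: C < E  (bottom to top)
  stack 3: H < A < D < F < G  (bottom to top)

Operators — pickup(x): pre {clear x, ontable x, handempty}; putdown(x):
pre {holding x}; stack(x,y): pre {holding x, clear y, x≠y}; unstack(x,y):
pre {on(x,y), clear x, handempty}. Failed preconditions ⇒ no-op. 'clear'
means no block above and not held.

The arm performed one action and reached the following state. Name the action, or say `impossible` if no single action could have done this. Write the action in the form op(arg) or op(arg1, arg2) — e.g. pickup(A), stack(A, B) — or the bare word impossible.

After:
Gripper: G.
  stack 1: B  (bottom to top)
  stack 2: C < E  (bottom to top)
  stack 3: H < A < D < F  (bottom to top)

target: towers=[B; C/E; H/A/D/F] holding=G
     unstack(G, F) → towers=[B; C/E; H/A/D/F] holding=G  ← match
     unstack(E, C) → towers=[B; C; H/A/D/F/G] holding=E
         pickup(B) → towers=[C/E; H/A/D/F/G] holding=B

unstack(G, F)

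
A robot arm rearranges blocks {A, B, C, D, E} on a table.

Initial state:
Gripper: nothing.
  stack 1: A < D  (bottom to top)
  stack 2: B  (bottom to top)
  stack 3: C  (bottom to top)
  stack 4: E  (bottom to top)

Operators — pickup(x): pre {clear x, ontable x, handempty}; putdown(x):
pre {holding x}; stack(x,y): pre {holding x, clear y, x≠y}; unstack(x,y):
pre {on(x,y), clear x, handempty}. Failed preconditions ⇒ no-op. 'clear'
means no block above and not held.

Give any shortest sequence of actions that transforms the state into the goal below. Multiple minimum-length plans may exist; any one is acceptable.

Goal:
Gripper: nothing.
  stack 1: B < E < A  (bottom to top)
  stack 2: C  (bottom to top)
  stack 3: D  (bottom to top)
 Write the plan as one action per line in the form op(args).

unstack(D, A)
putdown(D)
pickup(E)
stack(E, B)
pickup(A)
stack(A, E)

step 1 (unstack(D, A)): towers=[A; B; C; E] holding=D
step 2 (putdown(D)): towers=[A; B; C; D; E] holding=-
step 3 (pickup(E)): towers=[A; B; C; D] holding=E
step 4 (stack(E, B)): towers=[A; B/E; C; D] holding=-
step 5 (pickup(A)): towers=[B/E; C; D] holding=A
step 6 (stack(A, E)): towers=[B/E/A; C; D] holding=-
goal check: towers=[B/E/A; C; D] holding=- — reached (length 6, optimal by BFS)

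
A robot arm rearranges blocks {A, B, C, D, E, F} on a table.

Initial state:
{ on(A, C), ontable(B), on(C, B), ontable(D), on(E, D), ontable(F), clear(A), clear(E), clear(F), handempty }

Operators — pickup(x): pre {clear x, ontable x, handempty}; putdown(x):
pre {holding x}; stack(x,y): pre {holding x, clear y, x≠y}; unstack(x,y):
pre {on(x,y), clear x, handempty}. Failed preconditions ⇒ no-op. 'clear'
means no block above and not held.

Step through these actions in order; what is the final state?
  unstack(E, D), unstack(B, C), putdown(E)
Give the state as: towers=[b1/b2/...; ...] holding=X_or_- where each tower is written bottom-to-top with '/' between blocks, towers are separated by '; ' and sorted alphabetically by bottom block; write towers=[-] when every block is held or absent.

towers=[B/C/A; D; E; F] holding=-

step 1 (unstack(E, D)): towers=[B/C/A; D; F] holding=E
step 2 (unstack(B, C)) [no-op]: towers=[B/C/A; D; F] holding=E
step 3 (putdown(E)): towers=[B/C/A; D; E; F] holding=-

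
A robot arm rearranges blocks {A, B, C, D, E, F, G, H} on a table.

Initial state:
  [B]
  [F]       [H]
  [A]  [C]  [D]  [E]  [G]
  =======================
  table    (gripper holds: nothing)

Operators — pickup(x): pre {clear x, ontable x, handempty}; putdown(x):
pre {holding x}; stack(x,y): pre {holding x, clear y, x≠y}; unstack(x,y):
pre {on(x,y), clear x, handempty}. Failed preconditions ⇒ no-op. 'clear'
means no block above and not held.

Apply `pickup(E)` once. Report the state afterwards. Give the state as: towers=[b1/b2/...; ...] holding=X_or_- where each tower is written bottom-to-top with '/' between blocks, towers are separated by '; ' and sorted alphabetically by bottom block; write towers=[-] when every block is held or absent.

before: towers=[A/F/B; C; D/H; E; G] holding=-
pre[pickup(E)]: clear(E) yes, ontable(E) yes, handempty yes
all met → apply pickup(E)
after:  towers=[A/F/B; C; D/H; G] holding=E

towers=[A/F/B; C; D/H; G] holding=E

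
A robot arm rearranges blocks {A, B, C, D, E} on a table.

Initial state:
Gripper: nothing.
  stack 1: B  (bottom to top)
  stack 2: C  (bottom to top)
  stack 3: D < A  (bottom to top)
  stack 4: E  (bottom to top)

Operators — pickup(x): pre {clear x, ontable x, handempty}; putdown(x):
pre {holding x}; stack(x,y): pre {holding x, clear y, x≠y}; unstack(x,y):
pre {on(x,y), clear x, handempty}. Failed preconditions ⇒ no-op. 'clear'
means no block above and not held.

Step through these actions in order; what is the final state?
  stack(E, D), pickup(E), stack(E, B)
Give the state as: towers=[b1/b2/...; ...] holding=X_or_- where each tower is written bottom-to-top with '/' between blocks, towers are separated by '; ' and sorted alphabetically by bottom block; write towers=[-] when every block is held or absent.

towers=[B/E; C; D/A] holding=-

step 1 (stack(E, D)) [no-op]: towers=[B; C; D/A; E] holding=-
step 2 (pickup(E)): towers=[B; C; D/A] holding=E
step 3 (stack(E, B)): towers=[B/E; C; D/A] holding=-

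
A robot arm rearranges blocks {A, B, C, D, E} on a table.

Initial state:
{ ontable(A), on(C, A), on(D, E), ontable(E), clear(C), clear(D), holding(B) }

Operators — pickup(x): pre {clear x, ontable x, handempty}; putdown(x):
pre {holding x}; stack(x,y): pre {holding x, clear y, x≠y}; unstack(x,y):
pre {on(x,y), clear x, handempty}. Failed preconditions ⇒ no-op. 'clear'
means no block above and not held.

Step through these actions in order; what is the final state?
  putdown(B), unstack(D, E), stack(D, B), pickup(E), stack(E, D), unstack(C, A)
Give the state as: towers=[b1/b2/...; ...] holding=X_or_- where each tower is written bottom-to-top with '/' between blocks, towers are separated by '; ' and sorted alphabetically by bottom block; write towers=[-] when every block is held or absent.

step 1 (putdown(B)): towers=[A/C; B; E/D] holding=-
step 2 (unstack(D, E)): towers=[A/C; B; E] holding=D
step 3 (stack(D, B)): towers=[A/C; B/D; E] holding=-
step 4 (pickup(E)): towers=[A/C; B/D] holding=E
step 5 (stack(E, D)): towers=[A/C; B/D/E] holding=-
step 6 (unstack(C, A)): towers=[A; B/D/E] holding=C

towers=[A; B/D/E] holding=C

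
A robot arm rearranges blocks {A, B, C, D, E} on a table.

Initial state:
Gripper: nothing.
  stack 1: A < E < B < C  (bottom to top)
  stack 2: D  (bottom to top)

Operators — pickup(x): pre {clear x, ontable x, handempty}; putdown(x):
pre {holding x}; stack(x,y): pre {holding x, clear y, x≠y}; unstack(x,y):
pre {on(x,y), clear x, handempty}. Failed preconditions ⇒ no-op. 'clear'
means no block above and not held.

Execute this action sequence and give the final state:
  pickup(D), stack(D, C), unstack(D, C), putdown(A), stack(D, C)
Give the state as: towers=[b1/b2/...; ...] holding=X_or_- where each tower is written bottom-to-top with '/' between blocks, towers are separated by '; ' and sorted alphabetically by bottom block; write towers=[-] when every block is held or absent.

towers=[A/E/B/C/D] holding=-

step 1 (pickup(D)): towers=[A/E/B/C] holding=D
step 2 (stack(D, C)): towers=[A/E/B/C/D] holding=-
step 3 (unstack(D, C)): towers=[A/E/B/C] holding=D
step 4 (putdown(A)) [no-op]: towers=[A/E/B/C] holding=D
step 5 (stack(D, C)): towers=[A/E/B/C/D] holding=-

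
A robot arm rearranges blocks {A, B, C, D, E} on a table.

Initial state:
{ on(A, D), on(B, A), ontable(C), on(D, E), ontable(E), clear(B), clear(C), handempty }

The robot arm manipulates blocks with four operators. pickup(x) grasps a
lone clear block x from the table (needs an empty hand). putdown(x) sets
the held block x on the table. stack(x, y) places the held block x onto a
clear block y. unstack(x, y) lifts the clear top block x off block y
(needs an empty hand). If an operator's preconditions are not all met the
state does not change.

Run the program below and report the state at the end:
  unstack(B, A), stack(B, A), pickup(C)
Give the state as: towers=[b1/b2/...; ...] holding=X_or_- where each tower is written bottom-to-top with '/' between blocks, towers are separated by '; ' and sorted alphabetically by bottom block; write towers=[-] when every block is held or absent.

step 1 (unstack(B, A)): towers=[C; E/D/A] holding=B
step 2 (stack(B, A)): towers=[C; E/D/A/B] holding=-
step 3 (pickup(C)): towers=[E/D/A/B] holding=C

towers=[E/D/A/B] holding=C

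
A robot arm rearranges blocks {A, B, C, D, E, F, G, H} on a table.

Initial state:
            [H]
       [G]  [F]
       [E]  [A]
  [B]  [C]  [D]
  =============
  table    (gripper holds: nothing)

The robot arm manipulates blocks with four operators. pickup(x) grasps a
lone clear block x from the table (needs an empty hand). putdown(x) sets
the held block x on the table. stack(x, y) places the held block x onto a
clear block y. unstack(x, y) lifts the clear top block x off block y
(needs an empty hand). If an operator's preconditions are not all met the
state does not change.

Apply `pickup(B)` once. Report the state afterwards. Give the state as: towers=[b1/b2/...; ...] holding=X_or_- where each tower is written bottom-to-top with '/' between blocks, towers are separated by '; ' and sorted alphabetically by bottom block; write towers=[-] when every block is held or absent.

before: towers=[B; C/E/G; D/A/F/H] holding=-
pre[pickup(B)]: clear(B) ok, ontable(B) ok, handempty ok
all met → apply pickup(B)
after:  towers=[C/E/G; D/A/F/H] holding=B

towers=[C/E/G; D/A/F/H] holding=B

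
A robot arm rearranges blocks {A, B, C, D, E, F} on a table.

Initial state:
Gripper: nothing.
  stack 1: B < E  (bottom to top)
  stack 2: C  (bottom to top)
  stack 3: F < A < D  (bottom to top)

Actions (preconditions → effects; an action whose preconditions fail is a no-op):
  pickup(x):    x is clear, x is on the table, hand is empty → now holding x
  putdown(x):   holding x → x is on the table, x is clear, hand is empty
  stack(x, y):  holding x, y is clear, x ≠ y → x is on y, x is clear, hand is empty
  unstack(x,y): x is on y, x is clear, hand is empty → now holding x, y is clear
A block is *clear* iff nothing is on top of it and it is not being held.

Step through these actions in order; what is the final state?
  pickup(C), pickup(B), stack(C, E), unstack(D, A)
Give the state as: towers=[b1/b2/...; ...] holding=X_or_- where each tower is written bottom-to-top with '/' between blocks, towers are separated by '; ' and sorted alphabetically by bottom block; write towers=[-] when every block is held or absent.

step 1 (pickup(C)): towers=[B/E; F/A/D] holding=C
step 2 (pickup(B)) [no-op]: towers=[B/E; F/A/D] holding=C
step 3 (stack(C, E)): towers=[B/E/C; F/A/D] holding=-
step 4 (unstack(D, A)): towers=[B/E/C; F/A] holding=D

towers=[B/E/C; F/A] holding=D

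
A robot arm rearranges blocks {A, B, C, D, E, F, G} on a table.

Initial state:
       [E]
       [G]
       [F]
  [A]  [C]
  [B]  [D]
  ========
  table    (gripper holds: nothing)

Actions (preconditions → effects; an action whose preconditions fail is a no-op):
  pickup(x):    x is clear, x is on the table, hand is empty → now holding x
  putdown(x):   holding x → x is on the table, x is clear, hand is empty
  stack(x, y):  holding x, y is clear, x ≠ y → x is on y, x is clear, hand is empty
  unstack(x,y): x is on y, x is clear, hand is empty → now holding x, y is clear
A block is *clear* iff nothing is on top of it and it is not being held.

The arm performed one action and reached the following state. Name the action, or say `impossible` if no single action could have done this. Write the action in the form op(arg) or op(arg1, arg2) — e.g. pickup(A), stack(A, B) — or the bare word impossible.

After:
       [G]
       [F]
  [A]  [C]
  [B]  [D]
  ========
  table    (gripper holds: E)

unstack(E, G)

target: towers=[B/A; D/C/F/G] holding=E
     unstack(A, B) → towers=[B; D/C/F/G/E] holding=A
     unstack(E, G) → towers=[B/A; D/C/F/G] holding=E  ← match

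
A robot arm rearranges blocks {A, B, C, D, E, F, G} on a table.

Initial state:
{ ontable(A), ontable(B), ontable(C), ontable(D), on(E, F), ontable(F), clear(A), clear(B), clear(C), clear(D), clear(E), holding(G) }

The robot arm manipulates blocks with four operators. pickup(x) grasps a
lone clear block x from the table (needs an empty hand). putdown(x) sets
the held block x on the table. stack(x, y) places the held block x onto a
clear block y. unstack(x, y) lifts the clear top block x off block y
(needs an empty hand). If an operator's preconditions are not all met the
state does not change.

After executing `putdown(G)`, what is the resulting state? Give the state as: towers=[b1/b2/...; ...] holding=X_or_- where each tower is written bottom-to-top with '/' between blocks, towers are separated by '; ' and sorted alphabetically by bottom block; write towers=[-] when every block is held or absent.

towers=[A; B; C; D; F/E; G] holding=-

before: towers=[A; B; C; D; F/E] holding=G
pre[putdown(G)]: holding(G) yes
all met → apply putdown(G)
after:  towers=[A; B; C; D; F/E; G] holding=-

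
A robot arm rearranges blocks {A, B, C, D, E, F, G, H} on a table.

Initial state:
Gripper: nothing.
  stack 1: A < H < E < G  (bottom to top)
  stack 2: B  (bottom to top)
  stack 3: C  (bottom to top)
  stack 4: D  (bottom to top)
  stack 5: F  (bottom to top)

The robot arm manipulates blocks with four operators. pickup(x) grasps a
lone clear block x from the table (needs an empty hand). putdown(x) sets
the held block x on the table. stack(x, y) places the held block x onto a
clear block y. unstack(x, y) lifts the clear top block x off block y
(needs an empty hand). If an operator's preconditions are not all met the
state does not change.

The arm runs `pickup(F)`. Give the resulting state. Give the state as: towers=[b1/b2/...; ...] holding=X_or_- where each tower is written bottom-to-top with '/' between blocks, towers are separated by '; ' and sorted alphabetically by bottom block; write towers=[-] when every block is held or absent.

before: towers=[A/H/E/G; B; C; D; F] holding=-
pre[pickup(F)]: clear(F) ✓, ontable(F) ✓, handempty ✓
all met → apply pickup(F)
after:  towers=[A/H/E/G; B; C; D] holding=F

towers=[A/H/E/G; B; C; D] holding=F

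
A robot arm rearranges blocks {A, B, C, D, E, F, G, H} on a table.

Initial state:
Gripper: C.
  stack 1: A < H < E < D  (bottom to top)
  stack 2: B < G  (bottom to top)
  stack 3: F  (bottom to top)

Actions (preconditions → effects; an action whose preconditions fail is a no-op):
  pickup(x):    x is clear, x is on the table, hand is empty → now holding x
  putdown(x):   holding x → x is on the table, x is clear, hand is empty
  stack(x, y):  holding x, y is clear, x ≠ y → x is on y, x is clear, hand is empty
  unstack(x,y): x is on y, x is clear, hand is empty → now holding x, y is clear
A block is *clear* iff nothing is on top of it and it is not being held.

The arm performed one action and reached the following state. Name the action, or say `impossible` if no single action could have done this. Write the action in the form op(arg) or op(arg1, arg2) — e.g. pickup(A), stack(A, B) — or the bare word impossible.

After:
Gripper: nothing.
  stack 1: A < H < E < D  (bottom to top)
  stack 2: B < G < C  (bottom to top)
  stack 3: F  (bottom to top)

stack(C, G)

target: towers=[A/H/E/D; B/G/C; F] holding=-
        putdown(C) → towers=[A/H/E/D; B/G; C; F] holding=-
       stack(C, G) → towers=[A/H/E/D; B/G/C; F] holding=-  ← match
       stack(C, F) → towers=[A/H/E/D; B/G; F/C] holding=-
       stack(C, D) → towers=[A/H/E/D/C; B/G; F] holding=-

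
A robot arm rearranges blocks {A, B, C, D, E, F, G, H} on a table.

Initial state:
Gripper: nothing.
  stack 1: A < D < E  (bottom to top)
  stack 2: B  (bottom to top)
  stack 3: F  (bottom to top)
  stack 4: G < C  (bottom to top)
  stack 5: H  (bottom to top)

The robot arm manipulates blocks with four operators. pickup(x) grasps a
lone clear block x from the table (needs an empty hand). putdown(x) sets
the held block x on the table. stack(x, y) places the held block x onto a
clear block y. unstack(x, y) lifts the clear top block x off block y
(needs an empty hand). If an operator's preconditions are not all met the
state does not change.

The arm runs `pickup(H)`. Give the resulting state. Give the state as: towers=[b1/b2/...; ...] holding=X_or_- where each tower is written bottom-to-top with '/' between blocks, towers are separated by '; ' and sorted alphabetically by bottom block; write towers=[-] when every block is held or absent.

towers=[A/D/E; B; F; G/C] holding=H

before: towers=[A/D/E; B; F; G/C; H] holding=-
pre[pickup(H)]: clear(H) yes, ontable(H) yes, handempty yes
all met → apply pickup(H)
after:  towers=[A/D/E; B; F; G/C] holding=H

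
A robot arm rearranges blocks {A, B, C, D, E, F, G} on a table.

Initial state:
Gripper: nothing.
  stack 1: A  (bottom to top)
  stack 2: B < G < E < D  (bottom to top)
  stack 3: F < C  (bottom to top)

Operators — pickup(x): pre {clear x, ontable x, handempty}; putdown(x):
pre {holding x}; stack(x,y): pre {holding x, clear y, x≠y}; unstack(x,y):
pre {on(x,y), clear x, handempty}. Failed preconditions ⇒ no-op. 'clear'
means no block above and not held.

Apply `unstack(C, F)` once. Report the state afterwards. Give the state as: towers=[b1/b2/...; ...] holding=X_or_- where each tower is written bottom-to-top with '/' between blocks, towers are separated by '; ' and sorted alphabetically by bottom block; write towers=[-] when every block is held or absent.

towers=[A; B/G/E/D; F] holding=C

before: towers=[A; B/G/E/D; F/C] holding=-
pre[unstack(C, F)]: on(C,F) ok, clear(C) ok, handempty ok
all met → apply unstack(C, F)
after:  towers=[A; B/G/E/D; F] holding=C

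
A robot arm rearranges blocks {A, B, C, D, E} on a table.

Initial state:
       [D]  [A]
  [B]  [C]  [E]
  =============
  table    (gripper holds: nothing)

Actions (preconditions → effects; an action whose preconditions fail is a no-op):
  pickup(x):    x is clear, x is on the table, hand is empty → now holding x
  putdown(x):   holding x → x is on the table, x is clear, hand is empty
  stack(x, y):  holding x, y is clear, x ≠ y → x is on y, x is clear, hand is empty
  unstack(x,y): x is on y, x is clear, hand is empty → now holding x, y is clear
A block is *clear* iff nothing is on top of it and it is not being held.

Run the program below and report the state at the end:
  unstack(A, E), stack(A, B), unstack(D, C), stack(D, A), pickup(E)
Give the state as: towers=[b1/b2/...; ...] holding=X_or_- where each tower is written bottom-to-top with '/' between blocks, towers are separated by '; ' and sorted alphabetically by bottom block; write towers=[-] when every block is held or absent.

step 1 (unstack(A, E)): towers=[B; C/D; E] holding=A
step 2 (stack(A, B)): towers=[B/A; C/D; E] holding=-
step 3 (unstack(D, C)): towers=[B/A; C; E] holding=D
step 4 (stack(D, A)): towers=[B/A/D; C; E] holding=-
step 5 (pickup(E)): towers=[B/A/D; C] holding=E

towers=[B/A/D; C] holding=E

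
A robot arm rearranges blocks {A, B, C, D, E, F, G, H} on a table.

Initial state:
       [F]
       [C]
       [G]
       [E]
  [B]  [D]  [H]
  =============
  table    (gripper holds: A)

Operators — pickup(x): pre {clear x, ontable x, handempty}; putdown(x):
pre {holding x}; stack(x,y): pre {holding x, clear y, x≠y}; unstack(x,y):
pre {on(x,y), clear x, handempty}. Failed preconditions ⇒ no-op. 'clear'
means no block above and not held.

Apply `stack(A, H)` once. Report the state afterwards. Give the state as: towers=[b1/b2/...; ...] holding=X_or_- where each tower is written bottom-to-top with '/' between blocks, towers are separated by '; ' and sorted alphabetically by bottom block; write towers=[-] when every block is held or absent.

before: towers=[B; D/E/G/C/F; H] holding=A
pre[stack(A, H)]: holding(A) yes, clear(H) yes, A≠H yes
all met → apply stack(A, H)
after:  towers=[B; D/E/G/C/F; H/A] holding=-

towers=[B; D/E/G/C/F; H/A] holding=-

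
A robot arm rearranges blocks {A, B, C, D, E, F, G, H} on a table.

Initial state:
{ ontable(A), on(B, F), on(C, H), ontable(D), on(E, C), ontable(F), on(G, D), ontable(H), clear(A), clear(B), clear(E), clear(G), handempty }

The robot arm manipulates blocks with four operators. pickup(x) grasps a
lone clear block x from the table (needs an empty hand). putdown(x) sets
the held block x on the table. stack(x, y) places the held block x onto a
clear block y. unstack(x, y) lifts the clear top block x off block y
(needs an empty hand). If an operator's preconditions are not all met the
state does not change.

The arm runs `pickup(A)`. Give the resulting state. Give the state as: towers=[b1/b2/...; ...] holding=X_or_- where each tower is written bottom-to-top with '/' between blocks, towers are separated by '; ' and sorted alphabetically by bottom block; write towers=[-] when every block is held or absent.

towers=[D/G; F/B; H/C/E] holding=A

before: towers=[A; D/G; F/B; H/C/E] holding=-
pre[pickup(A)]: clear(A) ok, ontable(A) ok, handempty ok
all met → apply pickup(A)
after:  towers=[D/G; F/B; H/C/E] holding=A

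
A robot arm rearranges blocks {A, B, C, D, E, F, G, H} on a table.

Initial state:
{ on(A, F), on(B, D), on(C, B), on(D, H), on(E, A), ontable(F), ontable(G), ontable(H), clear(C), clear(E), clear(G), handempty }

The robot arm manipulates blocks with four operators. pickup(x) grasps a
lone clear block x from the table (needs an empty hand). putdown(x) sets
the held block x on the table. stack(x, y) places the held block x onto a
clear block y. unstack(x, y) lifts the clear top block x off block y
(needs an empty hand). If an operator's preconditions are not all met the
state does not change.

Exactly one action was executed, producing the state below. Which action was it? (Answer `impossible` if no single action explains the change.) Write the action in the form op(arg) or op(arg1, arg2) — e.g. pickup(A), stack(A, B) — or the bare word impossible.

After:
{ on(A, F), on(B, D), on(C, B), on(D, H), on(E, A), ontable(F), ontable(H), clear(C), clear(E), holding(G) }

target: towers=[F/A/E; H/D/B/C] holding=G
         pickup(G) → towers=[F/A/E; H/D/B/C] holding=G  ← match
     unstack(E, A) → towers=[F/A; G; H/D/B/C] holding=E
     unstack(C, B) → towers=[F/A/E; G; H/D/B] holding=C

pickup(G)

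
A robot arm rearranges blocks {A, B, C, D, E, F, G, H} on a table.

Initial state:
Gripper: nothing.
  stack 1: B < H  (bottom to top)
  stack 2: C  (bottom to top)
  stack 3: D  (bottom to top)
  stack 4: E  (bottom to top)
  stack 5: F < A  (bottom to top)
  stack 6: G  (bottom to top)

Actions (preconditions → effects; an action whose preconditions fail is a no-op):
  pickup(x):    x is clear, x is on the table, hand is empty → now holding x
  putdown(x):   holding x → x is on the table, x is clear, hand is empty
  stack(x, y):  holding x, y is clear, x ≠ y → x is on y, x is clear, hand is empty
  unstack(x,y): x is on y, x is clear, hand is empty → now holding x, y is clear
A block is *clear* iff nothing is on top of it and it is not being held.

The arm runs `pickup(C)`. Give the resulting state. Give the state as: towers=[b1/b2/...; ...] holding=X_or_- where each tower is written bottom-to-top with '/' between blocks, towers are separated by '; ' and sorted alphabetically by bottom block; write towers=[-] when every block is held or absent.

before: towers=[B/H; C; D; E; F/A; G] holding=-
pre[pickup(C)]: clear(C) yes, ontable(C) yes, handempty yes
all met → apply pickup(C)
after:  towers=[B/H; D; E; F/A; G] holding=C

towers=[B/H; D; E; F/A; G] holding=C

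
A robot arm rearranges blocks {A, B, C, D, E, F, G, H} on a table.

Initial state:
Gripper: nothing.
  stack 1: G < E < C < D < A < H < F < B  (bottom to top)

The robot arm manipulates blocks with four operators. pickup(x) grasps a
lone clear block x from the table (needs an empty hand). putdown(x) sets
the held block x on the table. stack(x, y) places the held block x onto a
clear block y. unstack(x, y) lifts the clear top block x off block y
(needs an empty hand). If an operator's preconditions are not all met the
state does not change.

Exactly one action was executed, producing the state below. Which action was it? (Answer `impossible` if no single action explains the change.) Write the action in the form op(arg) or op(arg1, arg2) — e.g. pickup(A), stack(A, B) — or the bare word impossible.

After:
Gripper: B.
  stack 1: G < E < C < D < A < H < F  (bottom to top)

unstack(B, F)

target: towers=[G/E/C/D/A/H/F] holding=B
     unstack(B, F) → towers=[G/E/C/D/A/H/F] holding=B  ← match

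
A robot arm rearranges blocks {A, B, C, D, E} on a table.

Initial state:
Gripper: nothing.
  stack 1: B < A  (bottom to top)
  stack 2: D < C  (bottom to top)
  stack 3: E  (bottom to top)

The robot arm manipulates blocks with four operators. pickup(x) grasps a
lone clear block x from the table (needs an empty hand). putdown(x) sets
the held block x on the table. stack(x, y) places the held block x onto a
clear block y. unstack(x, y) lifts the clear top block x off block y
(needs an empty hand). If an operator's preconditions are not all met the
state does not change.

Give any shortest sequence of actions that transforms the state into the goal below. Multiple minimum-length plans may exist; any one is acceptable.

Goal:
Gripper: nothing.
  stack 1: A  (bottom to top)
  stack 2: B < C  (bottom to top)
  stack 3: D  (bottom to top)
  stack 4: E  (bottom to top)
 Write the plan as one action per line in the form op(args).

unstack(A, B)
putdown(A)
unstack(C, D)
stack(C, B)

step 1 (unstack(A, B)): towers=[B; D/C; E] holding=A
step 2 (putdown(A)): towers=[A; B; D/C; E] holding=-
step 3 (unstack(C, D)): towers=[A; B; D; E] holding=C
step 4 (stack(C, B)): towers=[A; B/C; D; E] holding=-
goal check: towers=[A; B/C; D; E] holding=- — reached (length 4, optimal by BFS)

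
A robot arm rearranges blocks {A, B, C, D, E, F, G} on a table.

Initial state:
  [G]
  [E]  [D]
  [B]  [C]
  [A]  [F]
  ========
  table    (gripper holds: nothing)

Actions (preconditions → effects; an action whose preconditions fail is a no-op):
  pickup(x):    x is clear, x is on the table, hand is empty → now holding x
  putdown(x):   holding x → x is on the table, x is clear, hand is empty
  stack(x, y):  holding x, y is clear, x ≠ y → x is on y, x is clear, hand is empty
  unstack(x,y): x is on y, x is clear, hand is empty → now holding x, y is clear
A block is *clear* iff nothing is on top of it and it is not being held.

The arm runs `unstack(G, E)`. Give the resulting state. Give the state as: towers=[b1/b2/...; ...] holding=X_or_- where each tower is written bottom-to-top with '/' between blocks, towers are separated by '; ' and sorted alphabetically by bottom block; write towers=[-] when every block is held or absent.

before: towers=[A/B/E/G; F/C/D] holding=-
pre[unstack(G, E)]: on(G,E) ok, clear(G) ok, handempty ok
all met → apply unstack(G, E)
after:  towers=[A/B/E; F/C/D] holding=G

towers=[A/B/E; F/C/D] holding=G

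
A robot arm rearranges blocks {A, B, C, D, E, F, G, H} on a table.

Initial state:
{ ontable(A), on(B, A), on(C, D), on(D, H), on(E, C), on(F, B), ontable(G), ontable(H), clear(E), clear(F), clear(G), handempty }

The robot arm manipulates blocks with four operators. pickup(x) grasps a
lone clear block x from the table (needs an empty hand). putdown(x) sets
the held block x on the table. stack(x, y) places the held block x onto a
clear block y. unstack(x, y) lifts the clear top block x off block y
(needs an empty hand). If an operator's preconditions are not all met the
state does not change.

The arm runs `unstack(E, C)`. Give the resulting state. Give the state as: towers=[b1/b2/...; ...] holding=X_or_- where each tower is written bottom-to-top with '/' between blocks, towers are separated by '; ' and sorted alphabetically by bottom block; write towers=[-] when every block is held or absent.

before: towers=[A/B/F; G; H/D/C/E] holding=-
pre[unstack(E, C)]: on(E,C) ok, clear(E) ok, handempty ok
all met → apply unstack(E, C)
after:  towers=[A/B/F; G; H/D/C] holding=E

towers=[A/B/F; G; H/D/C] holding=E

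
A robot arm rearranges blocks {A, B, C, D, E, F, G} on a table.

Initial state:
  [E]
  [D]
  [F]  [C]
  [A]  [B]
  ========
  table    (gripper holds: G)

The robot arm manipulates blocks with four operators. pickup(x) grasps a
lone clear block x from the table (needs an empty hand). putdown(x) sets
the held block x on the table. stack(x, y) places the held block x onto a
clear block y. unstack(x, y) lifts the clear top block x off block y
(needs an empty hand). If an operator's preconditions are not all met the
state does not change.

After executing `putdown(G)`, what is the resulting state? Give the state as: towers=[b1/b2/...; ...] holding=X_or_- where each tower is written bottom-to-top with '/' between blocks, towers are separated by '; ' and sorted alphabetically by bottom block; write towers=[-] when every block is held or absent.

before: towers=[A/F/D/E; B/C] holding=G
pre[putdown(G)]: holding(G) ok
all met → apply putdown(G)
after:  towers=[A/F/D/E; B/C; G] holding=-

towers=[A/F/D/E; B/C; G] holding=-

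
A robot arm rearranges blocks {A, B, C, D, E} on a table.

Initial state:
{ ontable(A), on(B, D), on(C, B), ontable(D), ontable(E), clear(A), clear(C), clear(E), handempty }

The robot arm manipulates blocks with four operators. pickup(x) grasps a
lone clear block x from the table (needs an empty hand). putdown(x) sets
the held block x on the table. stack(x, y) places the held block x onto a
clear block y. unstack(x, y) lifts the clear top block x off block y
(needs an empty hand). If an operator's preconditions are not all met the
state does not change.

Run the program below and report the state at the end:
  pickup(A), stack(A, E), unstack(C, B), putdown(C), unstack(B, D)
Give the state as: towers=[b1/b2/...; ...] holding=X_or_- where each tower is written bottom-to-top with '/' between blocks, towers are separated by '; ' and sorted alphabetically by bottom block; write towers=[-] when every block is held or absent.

step 1 (pickup(A)): towers=[D/B/C; E] holding=A
step 2 (stack(A, E)): towers=[D/B/C; E/A] holding=-
step 3 (unstack(C, B)): towers=[D/B; E/A] holding=C
step 4 (putdown(C)): towers=[C; D/B; E/A] holding=-
step 5 (unstack(B, D)): towers=[C; D; E/A] holding=B

towers=[C; D; E/A] holding=B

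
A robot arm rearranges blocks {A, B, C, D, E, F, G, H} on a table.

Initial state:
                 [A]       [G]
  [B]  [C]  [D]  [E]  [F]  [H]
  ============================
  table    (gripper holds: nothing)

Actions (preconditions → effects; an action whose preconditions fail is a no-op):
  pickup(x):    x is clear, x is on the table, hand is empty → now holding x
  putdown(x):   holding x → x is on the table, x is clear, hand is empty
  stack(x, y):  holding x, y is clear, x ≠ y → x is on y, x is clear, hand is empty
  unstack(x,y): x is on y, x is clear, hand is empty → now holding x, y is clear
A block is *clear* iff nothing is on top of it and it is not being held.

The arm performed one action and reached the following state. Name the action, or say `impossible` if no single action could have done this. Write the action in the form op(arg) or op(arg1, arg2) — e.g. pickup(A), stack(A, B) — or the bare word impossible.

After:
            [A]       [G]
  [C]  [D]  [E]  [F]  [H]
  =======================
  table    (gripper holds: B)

target: towers=[C; D; E/A; F; H/G] holding=B
     unstack(G, H) → towers=[B; C; D; E/A; F; H] holding=G
     unstack(A, E) → towers=[B; C; D; E; F; H/G] holding=A
         pickup(B) → towers=[C; D; E/A; F; H/G] holding=B  ← match
         pickup(F) → towers=[B; C; D; E/A; H/G] holding=F
         pickup(D) → towers=[B; C; E/A; F; H/G] holding=D
         pickup(C) → towers=[B; D; E/A; F; H/G] holding=C

pickup(B)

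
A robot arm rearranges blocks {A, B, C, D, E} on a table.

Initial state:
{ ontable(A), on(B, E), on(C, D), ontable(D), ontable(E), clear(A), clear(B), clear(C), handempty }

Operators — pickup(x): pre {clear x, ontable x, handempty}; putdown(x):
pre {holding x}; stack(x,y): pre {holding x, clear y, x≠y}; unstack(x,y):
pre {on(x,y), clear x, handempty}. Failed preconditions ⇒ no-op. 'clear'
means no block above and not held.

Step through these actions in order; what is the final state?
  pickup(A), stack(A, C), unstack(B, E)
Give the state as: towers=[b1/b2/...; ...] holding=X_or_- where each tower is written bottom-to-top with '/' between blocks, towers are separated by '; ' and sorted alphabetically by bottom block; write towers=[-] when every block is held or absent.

step 1 (pickup(A)): towers=[D/C; E/B] holding=A
step 2 (stack(A, C)): towers=[D/C/A; E/B] holding=-
step 3 (unstack(B, E)): towers=[D/C/A; E] holding=B

towers=[D/C/A; E] holding=B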